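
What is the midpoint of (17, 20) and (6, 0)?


Midpoint = ((17+6)/2, (20+0)/2) = (11.5, 10)

(11.5, 10)


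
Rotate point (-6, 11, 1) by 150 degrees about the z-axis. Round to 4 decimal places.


x' = -6*cos(150) - 11*sin(150) = -0.3038
y' = -6*sin(150) + 11*cos(150) = -12.5263
z' = 1

(-0.3038, -12.5263, 1)


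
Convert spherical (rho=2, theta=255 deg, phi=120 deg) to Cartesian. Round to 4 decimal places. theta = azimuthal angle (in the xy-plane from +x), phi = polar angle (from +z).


x = 2 * sin(120) * cos(255) = -0.4483
y = 2 * sin(120) * sin(255) = -1.673
z = 2 * cos(120) = -1

(-0.4483, -1.673, -1)


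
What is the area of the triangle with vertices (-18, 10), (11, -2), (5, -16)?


Area = |x1(y2-y3) + x2(y3-y1) + x3(y1-y2)| / 2
= |-18*(-2--16) + 11*(-16-10) + 5*(10--2)| / 2
= 239

239


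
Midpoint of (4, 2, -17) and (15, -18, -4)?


Midpoint = ((4+15)/2, (2+-18)/2, (-17+-4)/2) = (9.5, -8, -10.5)

(9.5, -8, -10.5)


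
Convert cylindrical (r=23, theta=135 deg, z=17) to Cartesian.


x = 23 * cos(135) = -16.2635
y = 23 * sin(135) = 16.2635
z = 17

(-16.2635, 16.2635, 17)


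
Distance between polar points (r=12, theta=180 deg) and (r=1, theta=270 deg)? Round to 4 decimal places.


d = sqrt(r1^2 + r2^2 - 2*r1*r2*cos(t2-t1))
d = sqrt(12^2 + 1^2 - 2*12*1*cos(270-180)) = 12.0416

12.0416


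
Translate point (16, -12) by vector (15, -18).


Translation: (x+dx, y+dy) = (16+15, -12+-18) = (31, -30)

(31, -30)


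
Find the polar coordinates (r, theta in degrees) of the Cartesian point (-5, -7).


r = sqrt((-5)^2 + (-7)^2) = 8.6023
theta = atan2(-7, -5) = 234.4623 degrees

r = 8.6023, theta = 234.4623 degrees


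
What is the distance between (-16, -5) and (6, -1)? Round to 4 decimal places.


d = sqrt((6--16)^2 + (-1--5)^2) = 22.3607

22.3607


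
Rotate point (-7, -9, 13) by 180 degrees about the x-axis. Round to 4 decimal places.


x' = -7
y' = -9*cos(180) - 13*sin(180) = 9
z' = -9*sin(180) + 13*cos(180) = -13

(-7, 9, -13)


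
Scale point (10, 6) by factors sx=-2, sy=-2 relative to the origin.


Scaling: (x*sx, y*sy) = (10*-2, 6*-2) = (-20, -12)

(-20, -12)


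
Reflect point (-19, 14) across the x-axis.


Reflection across x-axis: (x, y) -> (x, -y)
(-19, 14) -> (-19, -14)

(-19, -14)


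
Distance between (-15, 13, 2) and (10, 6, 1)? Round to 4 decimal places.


d = sqrt((10--15)^2 + (6-13)^2 + (1-2)^2) = 25.9808

25.9808


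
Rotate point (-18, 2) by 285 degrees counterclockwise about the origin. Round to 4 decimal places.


x' = -18*cos(285) - 2*sin(285) = -2.7269
y' = -18*sin(285) + 2*cos(285) = 17.9043

(-2.7269, 17.9043)


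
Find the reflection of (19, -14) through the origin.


Reflection through origin: (x, y) -> (-x, -y)
(19, -14) -> (-19, 14)

(-19, 14)


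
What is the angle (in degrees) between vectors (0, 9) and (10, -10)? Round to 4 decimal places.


dot = 0*10 + 9*-10 = -90
|u| = 9, |v| = 14.1421
cos(angle) = -0.7071
angle = 135 degrees

135 degrees


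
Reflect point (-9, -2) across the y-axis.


Reflection across y-axis: (x, y) -> (-x, y)
(-9, -2) -> (9, -2)

(9, -2)


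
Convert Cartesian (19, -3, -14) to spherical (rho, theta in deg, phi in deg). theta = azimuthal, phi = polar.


rho = sqrt(19^2 + (-3)^2 + (-14)^2) = 23.7908
theta = atan2(-3, 19) = 351.0274 deg
phi = acos(-14/23.7908) = 126.0481 deg

rho = 23.7908, theta = 351.0274 deg, phi = 126.0481 deg


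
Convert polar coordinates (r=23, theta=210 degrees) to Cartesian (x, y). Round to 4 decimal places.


x = 23 * cos(210) = -19.9186
y = 23 * sin(210) = -11.5

(-19.9186, -11.5)


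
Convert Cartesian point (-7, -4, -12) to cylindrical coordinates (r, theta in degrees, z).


r = sqrt((-7)^2 + (-4)^2) = 8.0623
theta = atan2(-4, -7) = 209.7449 deg
z = -12

r = 8.0623, theta = 209.7449 deg, z = -12


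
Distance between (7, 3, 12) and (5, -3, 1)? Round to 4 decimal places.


d = sqrt((5-7)^2 + (-3-3)^2 + (1-12)^2) = 12.6886

12.6886


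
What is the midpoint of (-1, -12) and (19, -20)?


Midpoint = ((-1+19)/2, (-12+-20)/2) = (9, -16)

(9, -16)


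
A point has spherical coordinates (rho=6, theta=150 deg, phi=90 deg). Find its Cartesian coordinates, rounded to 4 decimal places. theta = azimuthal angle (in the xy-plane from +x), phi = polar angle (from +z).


x = 6 * sin(90) * cos(150) = -5.1962
y = 6 * sin(90) * sin(150) = 3
z = 6 * cos(90) = 0

(-5.1962, 3, 0)


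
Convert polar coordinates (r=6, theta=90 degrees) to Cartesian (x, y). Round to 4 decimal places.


x = 6 * cos(90) = 0
y = 6 * sin(90) = 6

(0, 6)


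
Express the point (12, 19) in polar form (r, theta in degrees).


r = sqrt(12^2 + 19^2) = 22.4722
theta = atan2(19, 12) = 57.7244 degrees

r = 22.4722, theta = 57.7244 degrees


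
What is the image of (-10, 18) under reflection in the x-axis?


Reflection across x-axis: (x, y) -> (x, -y)
(-10, 18) -> (-10, -18)

(-10, -18)


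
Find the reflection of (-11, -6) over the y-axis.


Reflection across y-axis: (x, y) -> (-x, y)
(-11, -6) -> (11, -6)

(11, -6)


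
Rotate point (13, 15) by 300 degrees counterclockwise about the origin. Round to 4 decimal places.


x' = 13*cos(300) - 15*sin(300) = 19.4904
y' = 13*sin(300) + 15*cos(300) = -3.7583

(19.4904, -3.7583)


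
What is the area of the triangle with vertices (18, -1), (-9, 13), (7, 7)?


Area = |x1(y2-y3) + x2(y3-y1) + x3(y1-y2)| / 2
= |18*(13-7) + -9*(7--1) + 7*(-1-13)| / 2
= 31

31


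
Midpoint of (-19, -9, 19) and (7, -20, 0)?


Midpoint = ((-19+7)/2, (-9+-20)/2, (19+0)/2) = (-6, -14.5, 9.5)

(-6, -14.5, 9.5)


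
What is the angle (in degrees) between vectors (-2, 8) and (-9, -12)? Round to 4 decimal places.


dot = -2*-9 + 8*-12 = -78
|u| = 8.2462, |v| = 15
cos(angle) = -0.6306
angle = 129.0939 degrees

129.0939 degrees


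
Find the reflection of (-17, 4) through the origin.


Reflection through origin: (x, y) -> (-x, -y)
(-17, 4) -> (17, -4)

(17, -4)


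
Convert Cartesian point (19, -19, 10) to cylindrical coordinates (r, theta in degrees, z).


r = sqrt(19^2 + (-19)^2) = 26.8701
theta = atan2(-19, 19) = 315 deg
z = 10

r = 26.8701, theta = 315 deg, z = 10


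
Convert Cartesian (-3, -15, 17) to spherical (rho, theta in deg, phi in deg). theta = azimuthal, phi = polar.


rho = sqrt((-3)^2 + (-15)^2 + 17^2) = 22.8692
theta = atan2(-15, -3) = 258.6901 deg
phi = acos(17/22.8692) = 41.9817 deg

rho = 22.8692, theta = 258.6901 deg, phi = 41.9817 deg


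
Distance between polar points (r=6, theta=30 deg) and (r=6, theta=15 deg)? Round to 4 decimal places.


d = sqrt(r1^2 + r2^2 - 2*r1*r2*cos(t2-t1))
d = sqrt(6^2 + 6^2 - 2*6*6*cos(15-30)) = 1.5663

1.5663


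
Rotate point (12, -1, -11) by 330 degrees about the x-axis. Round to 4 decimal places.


x' = 12
y' = -1*cos(330) - -11*sin(330) = -6.366
z' = -1*sin(330) + -11*cos(330) = -9.0263

(12, -6.366, -9.0263)


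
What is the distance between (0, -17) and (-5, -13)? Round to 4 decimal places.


d = sqrt((-5-0)^2 + (-13--17)^2) = 6.4031

6.4031


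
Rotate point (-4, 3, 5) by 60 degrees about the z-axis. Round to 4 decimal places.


x' = -4*cos(60) - 3*sin(60) = -4.5981
y' = -4*sin(60) + 3*cos(60) = -1.9641
z' = 5

(-4.5981, -1.9641, 5)


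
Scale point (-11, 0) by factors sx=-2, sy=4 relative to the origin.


Scaling: (x*sx, y*sy) = (-11*-2, 0*4) = (22, 0)

(22, 0)


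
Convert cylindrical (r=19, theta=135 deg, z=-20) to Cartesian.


x = 19 * cos(135) = -13.435
y = 19 * sin(135) = 13.435
z = -20

(-13.435, 13.435, -20)


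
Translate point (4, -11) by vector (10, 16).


Translation: (x+dx, y+dy) = (4+10, -11+16) = (14, 5)

(14, 5)


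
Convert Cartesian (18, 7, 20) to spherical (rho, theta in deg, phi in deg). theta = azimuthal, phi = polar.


rho = sqrt(18^2 + 7^2 + 20^2) = 27.8029
theta = atan2(7, 18) = 21.2505 deg
phi = acos(20/27.8029) = 43.9992 deg

rho = 27.8029, theta = 21.2505 deg, phi = 43.9992 deg


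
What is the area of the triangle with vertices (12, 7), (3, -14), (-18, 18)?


Area = |x1(y2-y3) + x2(y3-y1) + x3(y1-y2)| / 2
= |12*(-14-18) + 3*(18-7) + -18*(7--14)| / 2
= 364.5

364.5


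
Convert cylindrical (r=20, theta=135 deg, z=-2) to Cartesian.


x = 20 * cos(135) = -14.1421
y = 20 * sin(135) = 14.1421
z = -2

(-14.1421, 14.1421, -2)


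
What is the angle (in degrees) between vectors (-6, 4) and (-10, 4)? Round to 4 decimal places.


dot = -6*-10 + 4*4 = 76
|u| = 7.2111, |v| = 10.7703
cos(angle) = 0.9785
angle = 11.8887 degrees

11.8887 degrees


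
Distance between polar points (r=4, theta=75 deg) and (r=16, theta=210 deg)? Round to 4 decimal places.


d = sqrt(r1^2 + r2^2 - 2*r1*r2*cos(t2-t1))
d = sqrt(4^2 + 16^2 - 2*4*16*cos(210-75)) = 19.0397

19.0397


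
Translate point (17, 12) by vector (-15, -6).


Translation: (x+dx, y+dy) = (17+-15, 12+-6) = (2, 6)

(2, 6)


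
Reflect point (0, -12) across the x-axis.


Reflection across x-axis: (x, y) -> (x, -y)
(0, -12) -> (0, 12)

(0, 12)


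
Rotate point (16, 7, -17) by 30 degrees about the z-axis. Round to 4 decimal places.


x' = 16*cos(30) - 7*sin(30) = 10.3564
y' = 16*sin(30) + 7*cos(30) = 14.0622
z' = -17

(10.3564, 14.0622, -17)


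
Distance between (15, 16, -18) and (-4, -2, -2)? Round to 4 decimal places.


d = sqrt((-4-15)^2 + (-2-16)^2 + (-2--18)^2) = 30.6757

30.6757


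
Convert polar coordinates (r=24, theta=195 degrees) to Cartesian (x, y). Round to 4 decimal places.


x = 24 * cos(195) = -23.1822
y = 24 * sin(195) = -6.2117

(-23.1822, -6.2117)


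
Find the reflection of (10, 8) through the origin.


Reflection through origin: (x, y) -> (-x, -y)
(10, 8) -> (-10, -8)

(-10, -8)


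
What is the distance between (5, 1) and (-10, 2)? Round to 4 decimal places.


d = sqrt((-10-5)^2 + (2-1)^2) = 15.0333

15.0333


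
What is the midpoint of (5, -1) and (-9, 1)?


Midpoint = ((5+-9)/2, (-1+1)/2) = (-2, 0)

(-2, 0)


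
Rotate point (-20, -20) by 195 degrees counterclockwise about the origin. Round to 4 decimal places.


x' = -20*cos(195) - -20*sin(195) = 14.1421
y' = -20*sin(195) + -20*cos(195) = 24.4949

(14.1421, 24.4949)


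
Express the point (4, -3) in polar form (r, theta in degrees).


r = sqrt(4^2 + (-3)^2) = 5
theta = atan2(-3, 4) = 323.1301 degrees

r = 5, theta = 323.1301 degrees


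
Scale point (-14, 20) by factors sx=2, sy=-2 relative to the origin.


Scaling: (x*sx, y*sy) = (-14*2, 20*-2) = (-28, -40)

(-28, -40)


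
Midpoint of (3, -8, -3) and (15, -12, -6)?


Midpoint = ((3+15)/2, (-8+-12)/2, (-3+-6)/2) = (9, -10, -4.5)

(9, -10, -4.5)


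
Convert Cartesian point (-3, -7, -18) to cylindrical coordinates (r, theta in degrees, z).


r = sqrt((-3)^2 + (-7)^2) = 7.6158
theta = atan2(-7, -3) = 246.8014 deg
z = -18

r = 7.6158, theta = 246.8014 deg, z = -18


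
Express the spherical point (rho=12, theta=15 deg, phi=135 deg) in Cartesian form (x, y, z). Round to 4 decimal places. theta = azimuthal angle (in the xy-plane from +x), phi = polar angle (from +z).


x = 12 * sin(135) * cos(15) = 8.1962
y = 12 * sin(135) * sin(15) = 2.1962
z = 12 * cos(135) = -8.4853

(8.1962, 2.1962, -8.4853)


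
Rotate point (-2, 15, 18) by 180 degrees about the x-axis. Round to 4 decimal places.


x' = -2
y' = 15*cos(180) - 18*sin(180) = -15
z' = 15*sin(180) + 18*cos(180) = -18

(-2, -15, -18)


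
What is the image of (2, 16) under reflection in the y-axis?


Reflection across y-axis: (x, y) -> (-x, y)
(2, 16) -> (-2, 16)

(-2, 16)


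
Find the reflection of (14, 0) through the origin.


Reflection through origin: (x, y) -> (-x, -y)
(14, 0) -> (-14, 0)

(-14, 0)


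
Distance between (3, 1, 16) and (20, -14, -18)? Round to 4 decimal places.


d = sqrt((20-3)^2 + (-14-1)^2 + (-18-16)^2) = 40.8656

40.8656


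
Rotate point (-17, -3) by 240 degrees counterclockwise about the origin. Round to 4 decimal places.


x' = -17*cos(240) - -3*sin(240) = 5.9019
y' = -17*sin(240) + -3*cos(240) = 16.2224

(5.9019, 16.2224)


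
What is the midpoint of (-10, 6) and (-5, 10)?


Midpoint = ((-10+-5)/2, (6+10)/2) = (-7.5, 8)

(-7.5, 8)


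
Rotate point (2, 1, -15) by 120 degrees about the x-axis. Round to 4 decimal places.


x' = 2
y' = 1*cos(120) - -15*sin(120) = 12.4904
z' = 1*sin(120) + -15*cos(120) = 8.366

(2, 12.4904, 8.366)


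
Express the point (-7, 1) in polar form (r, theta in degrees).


r = sqrt((-7)^2 + 1^2) = 7.0711
theta = atan2(1, -7) = 171.8699 degrees

r = 7.0711, theta = 171.8699 degrees


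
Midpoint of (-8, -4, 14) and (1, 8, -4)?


Midpoint = ((-8+1)/2, (-4+8)/2, (14+-4)/2) = (-3.5, 2, 5)

(-3.5, 2, 5)


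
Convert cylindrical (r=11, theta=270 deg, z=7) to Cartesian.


x = 11 * cos(270) = 0
y = 11 * sin(270) = -11
z = 7

(0, -11, 7)


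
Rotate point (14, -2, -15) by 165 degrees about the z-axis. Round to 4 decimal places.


x' = 14*cos(165) - -2*sin(165) = -13.0053
y' = 14*sin(165) + -2*cos(165) = 5.5553
z' = -15

(-13.0053, 5.5553, -15)


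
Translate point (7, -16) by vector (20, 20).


Translation: (x+dx, y+dy) = (7+20, -16+20) = (27, 4)

(27, 4)


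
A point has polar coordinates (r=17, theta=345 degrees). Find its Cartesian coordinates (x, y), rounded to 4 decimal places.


x = 17 * cos(345) = 16.4207
y = 17 * sin(345) = -4.3999

(16.4207, -4.3999)


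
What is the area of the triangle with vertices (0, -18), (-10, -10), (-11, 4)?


Area = |x1(y2-y3) + x2(y3-y1) + x3(y1-y2)| / 2
= |0*(-10-4) + -10*(4--18) + -11*(-18--10)| / 2
= 66

66


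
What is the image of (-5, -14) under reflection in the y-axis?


Reflection across y-axis: (x, y) -> (-x, y)
(-5, -14) -> (5, -14)

(5, -14)


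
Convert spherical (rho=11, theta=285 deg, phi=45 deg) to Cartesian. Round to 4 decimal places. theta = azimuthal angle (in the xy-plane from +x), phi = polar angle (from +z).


x = 11 * sin(45) * cos(285) = 2.0131
y = 11 * sin(45) * sin(285) = -7.5131
z = 11 * cos(45) = 7.7782

(2.0131, -7.5131, 7.7782)


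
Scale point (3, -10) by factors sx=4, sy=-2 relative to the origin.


Scaling: (x*sx, y*sy) = (3*4, -10*-2) = (12, 20)

(12, 20)


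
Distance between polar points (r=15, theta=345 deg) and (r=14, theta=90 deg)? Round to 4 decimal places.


d = sqrt(r1^2 + r2^2 - 2*r1*r2*cos(t2-t1))
d = sqrt(15^2 + 14^2 - 2*15*14*cos(90-345)) = 23.0153

23.0153


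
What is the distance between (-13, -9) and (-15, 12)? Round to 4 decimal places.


d = sqrt((-15--13)^2 + (12--9)^2) = 21.095

21.095


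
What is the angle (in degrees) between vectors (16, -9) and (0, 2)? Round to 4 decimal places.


dot = 16*0 + -9*2 = -18
|u| = 18.3576, |v| = 2
cos(angle) = -0.4903
angle = 119.3578 degrees

119.3578 degrees


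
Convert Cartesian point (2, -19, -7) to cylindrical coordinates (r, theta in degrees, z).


r = sqrt(2^2 + (-19)^2) = 19.105
theta = atan2(-19, 2) = 276.009 deg
z = -7

r = 19.105, theta = 276.009 deg, z = -7


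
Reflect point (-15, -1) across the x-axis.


Reflection across x-axis: (x, y) -> (x, -y)
(-15, -1) -> (-15, 1)

(-15, 1)


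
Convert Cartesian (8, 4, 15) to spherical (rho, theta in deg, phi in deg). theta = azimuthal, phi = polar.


rho = sqrt(8^2 + 4^2 + 15^2) = 17.4642
theta = atan2(4, 8) = 26.5651 deg
phi = acos(15/17.4642) = 30.807 deg

rho = 17.4642, theta = 26.5651 deg, phi = 30.807 deg


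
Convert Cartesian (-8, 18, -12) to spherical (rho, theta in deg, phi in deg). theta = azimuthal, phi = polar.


rho = sqrt((-8)^2 + 18^2 + (-12)^2) = 23.0651
theta = atan2(18, -8) = 113.9625 deg
phi = acos(-12/23.0651) = 121.3501 deg

rho = 23.0651, theta = 113.9625 deg, phi = 121.3501 deg


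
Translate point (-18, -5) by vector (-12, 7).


Translation: (x+dx, y+dy) = (-18+-12, -5+7) = (-30, 2)

(-30, 2)


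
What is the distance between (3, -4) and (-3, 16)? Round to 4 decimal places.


d = sqrt((-3-3)^2 + (16--4)^2) = 20.8806

20.8806


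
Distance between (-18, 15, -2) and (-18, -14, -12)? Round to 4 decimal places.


d = sqrt((-18--18)^2 + (-14-15)^2 + (-12--2)^2) = 30.6757

30.6757


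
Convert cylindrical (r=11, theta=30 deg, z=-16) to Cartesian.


x = 11 * cos(30) = 9.5263
y = 11 * sin(30) = 5.5
z = -16

(9.5263, 5.5, -16)


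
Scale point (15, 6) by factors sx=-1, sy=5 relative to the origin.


Scaling: (x*sx, y*sy) = (15*-1, 6*5) = (-15, 30)

(-15, 30)


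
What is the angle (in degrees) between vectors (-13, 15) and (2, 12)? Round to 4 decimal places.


dot = -13*2 + 15*12 = 154
|u| = 19.8494, |v| = 12.1655
cos(angle) = 0.6377
angle = 50.3767 degrees

50.3767 degrees


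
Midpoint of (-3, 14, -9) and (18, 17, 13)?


Midpoint = ((-3+18)/2, (14+17)/2, (-9+13)/2) = (7.5, 15.5, 2)

(7.5, 15.5, 2)


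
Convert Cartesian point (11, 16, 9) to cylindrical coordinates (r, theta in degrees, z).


r = sqrt(11^2 + 16^2) = 19.4165
theta = atan2(16, 11) = 55.4915 deg
z = 9

r = 19.4165, theta = 55.4915 deg, z = 9


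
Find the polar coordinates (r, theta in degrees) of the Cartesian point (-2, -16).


r = sqrt((-2)^2 + (-16)^2) = 16.1245
theta = atan2(-16, -2) = 262.875 degrees

r = 16.1245, theta = 262.875 degrees


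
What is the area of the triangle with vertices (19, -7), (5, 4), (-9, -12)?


Area = |x1(y2-y3) + x2(y3-y1) + x3(y1-y2)| / 2
= |19*(4--12) + 5*(-12--7) + -9*(-7-4)| / 2
= 189

189


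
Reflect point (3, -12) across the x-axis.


Reflection across x-axis: (x, y) -> (x, -y)
(3, -12) -> (3, 12)

(3, 12)


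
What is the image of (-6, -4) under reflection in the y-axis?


Reflection across y-axis: (x, y) -> (-x, y)
(-6, -4) -> (6, -4)

(6, -4)


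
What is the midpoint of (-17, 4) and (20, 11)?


Midpoint = ((-17+20)/2, (4+11)/2) = (1.5, 7.5)

(1.5, 7.5)


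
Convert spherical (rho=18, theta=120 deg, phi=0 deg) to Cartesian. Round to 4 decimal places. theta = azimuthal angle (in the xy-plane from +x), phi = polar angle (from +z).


x = 18 * sin(0) * cos(120) = 0
y = 18 * sin(0) * sin(120) = 0
z = 18 * cos(0) = 18

(0, 0, 18)


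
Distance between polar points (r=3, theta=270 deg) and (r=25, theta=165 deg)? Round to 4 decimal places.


d = sqrt(r1^2 + r2^2 - 2*r1*r2*cos(t2-t1))
d = sqrt(3^2 + 25^2 - 2*3*25*cos(165-270)) = 25.9388

25.9388


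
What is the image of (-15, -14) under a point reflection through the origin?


Reflection through origin: (x, y) -> (-x, -y)
(-15, -14) -> (15, 14)

(15, 14)


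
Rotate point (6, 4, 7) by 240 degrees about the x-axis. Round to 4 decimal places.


x' = 6
y' = 4*cos(240) - 7*sin(240) = 4.0622
z' = 4*sin(240) + 7*cos(240) = -6.9641

(6, 4.0622, -6.9641)


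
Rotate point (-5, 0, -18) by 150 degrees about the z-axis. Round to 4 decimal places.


x' = -5*cos(150) - 0*sin(150) = 4.3301
y' = -5*sin(150) + 0*cos(150) = -2.5
z' = -18

(4.3301, -2.5, -18)


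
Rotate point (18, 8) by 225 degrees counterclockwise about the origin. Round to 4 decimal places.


x' = 18*cos(225) - 8*sin(225) = -7.0711
y' = 18*sin(225) + 8*cos(225) = -18.3848

(-7.0711, -18.3848)


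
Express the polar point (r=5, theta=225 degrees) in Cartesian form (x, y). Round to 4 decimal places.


x = 5 * cos(225) = -3.5355
y = 5 * sin(225) = -3.5355

(-3.5355, -3.5355)


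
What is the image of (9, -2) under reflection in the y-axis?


Reflection across y-axis: (x, y) -> (-x, y)
(9, -2) -> (-9, -2)

(-9, -2)


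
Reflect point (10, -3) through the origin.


Reflection through origin: (x, y) -> (-x, -y)
(10, -3) -> (-10, 3)

(-10, 3)


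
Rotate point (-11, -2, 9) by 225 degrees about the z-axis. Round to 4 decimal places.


x' = -11*cos(225) - -2*sin(225) = 6.364
y' = -11*sin(225) + -2*cos(225) = 9.1924
z' = 9

(6.364, 9.1924, 9)


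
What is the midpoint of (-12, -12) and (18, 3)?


Midpoint = ((-12+18)/2, (-12+3)/2) = (3, -4.5)

(3, -4.5)


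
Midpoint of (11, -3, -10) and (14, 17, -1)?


Midpoint = ((11+14)/2, (-3+17)/2, (-10+-1)/2) = (12.5, 7, -5.5)

(12.5, 7, -5.5)


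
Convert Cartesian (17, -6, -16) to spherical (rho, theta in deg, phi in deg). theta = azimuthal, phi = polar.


rho = sqrt(17^2 + (-6)^2 + (-16)^2) = 24.1039
theta = atan2(-6, 17) = 340.56 deg
phi = acos(-16/24.1039) = 131.5897 deg

rho = 24.1039, theta = 340.56 deg, phi = 131.5897 deg


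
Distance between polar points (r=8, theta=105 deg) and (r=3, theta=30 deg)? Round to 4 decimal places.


d = sqrt(r1^2 + r2^2 - 2*r1*r2*cos(t2-t1))
d = sqrt(8^2 + 3^2 - 2*8*3*cos(30-105)) = 7.7831

7.7831


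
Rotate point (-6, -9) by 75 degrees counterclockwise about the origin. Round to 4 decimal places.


x' = -6*cos(75) - -9*sin(75) = 7.1404
y' = -6*sin(75) + -9*cos(75) = -8.1249

(7.1404, -8.1249)


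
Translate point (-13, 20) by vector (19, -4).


Translation: (x+dx, y+dy) = (-13+19, 20+-4) = (6, 16)

(6, 16)


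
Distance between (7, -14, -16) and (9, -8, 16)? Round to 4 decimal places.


d = sqrt((9-7)^2 + (-8--14)^2 + (16--16)^2) = 32.619

32.619


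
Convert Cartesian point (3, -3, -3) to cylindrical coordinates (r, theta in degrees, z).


r = sqrt(3^2 + (-3)^2) = 4.2426
theta = atan2(-3, 3) = 315 deg
z = -3

r = 4.2426, theta = 315 deg, z = -3


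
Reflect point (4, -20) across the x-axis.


Reflection across x-axis: (x, y) -> (x, -y)
(4, -20) -> (4, 20)

(4, 20)


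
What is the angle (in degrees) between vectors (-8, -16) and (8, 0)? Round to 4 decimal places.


dot = -8*8 + -16*0 = -64
|u| = 17.8885, |v| = 8
cos(angle) = -0.4472
angle = 116.5651 degrees

116.5651 degrees


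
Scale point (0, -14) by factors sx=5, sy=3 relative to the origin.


Scaling: (x*sx, y*sy) = (0*5, -14*3) = (0, -42)

(0, -42)


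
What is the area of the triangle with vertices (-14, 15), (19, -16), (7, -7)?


Area = |x1(y2-y3) + x2(y3-y1) + x3(y1-y2)| / 2
= |-14*(-16--7) + 19*(-7-15) + 7*(15--16)| / 2
= 37.5

37.5


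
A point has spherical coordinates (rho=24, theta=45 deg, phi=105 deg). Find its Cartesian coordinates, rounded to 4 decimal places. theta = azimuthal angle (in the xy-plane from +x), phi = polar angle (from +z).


x = 24 * sin(105) * cos(45) = 16.3923
y = 24 * sin(105) * sin(45) = 16.3923
z = 24 * cos(105) = -6.2117

(16.3923, 16.3923, -6.2117)


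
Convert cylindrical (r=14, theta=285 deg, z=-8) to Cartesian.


x = 14 * cos(285) = 3.6235
y = 14 * sin(285) = -13.523
z = -8

(3.6235, -13.523, -8)


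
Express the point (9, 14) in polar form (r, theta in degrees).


r = sqrt(9^2 + 14^2) = 16.6433
theta = atan2(14, 9) = 57.2648 degrees

r = 16.6433, theta = 57.2648 degrees


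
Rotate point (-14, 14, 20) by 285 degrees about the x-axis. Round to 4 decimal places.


x' = -14
y' = 14*cos(285) - 20*sin(285) = 22.942
z' = 14*sin(285) + 20*cos(285) = -8.3466

(-14, 22.942, -8.3466)


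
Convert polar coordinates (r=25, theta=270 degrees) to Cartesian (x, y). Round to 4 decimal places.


x = 25 * cos(270) = 0
y = 25 * sin(270) = -25

(0, -25)


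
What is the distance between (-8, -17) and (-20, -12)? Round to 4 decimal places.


d = sqrt((-20--8)^2 + (-12--17)^2) = 13

13


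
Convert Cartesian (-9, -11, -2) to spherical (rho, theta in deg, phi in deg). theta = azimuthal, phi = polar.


rho = sqrt((-9)^2 + (-11)^2 + (-2)^2) = 14.3527
theta = atan2(-11, -9) = 230.7106 deg
phi = acos(-2/14.3527) = 98.01 deg

rho = 14.3527, theta = 230.7106 deg, phi = 98.01 deg


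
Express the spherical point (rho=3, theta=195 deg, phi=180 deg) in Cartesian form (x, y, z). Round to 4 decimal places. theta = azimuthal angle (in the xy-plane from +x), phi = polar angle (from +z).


x = 3 * sin(180) * cos(195) = 0
y = 3 * sin(180) * sin(195) = 0
z = 3 * cos(180) = -3

(0, 0, -3)


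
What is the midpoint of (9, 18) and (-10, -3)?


Midpoint = ((9+-10)/2, (18+-3)/2) = (-0.5, 7.5)

(-0.5, 7.5)


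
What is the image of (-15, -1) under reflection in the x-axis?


Reflection across x-axis: (x, y) -> (x, -y)
(-15, -1) -> (-15, 1)

(-15, 1)


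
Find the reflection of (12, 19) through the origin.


Reflection through origin: (x, y) -> (-x, -y)
(12, 19) -> (-12, -19)

(-12, -19)


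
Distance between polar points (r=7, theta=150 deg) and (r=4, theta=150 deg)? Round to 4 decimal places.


d = sqrt(r1^2 + r2^2 - 2*r1*r2*cos(t2-t1))
d = sqrt(7^2 + 4^2 - 2*7*4*cos(150-150)) = 3

3


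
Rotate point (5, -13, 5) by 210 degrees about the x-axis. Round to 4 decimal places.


x' = 5
y' = -13*cos(210) - 5*sin(210) = 13.7583
z' = -13*sin(210) + 5*cos(210) = 2.1699

(5, 13.7583, 2.1699)


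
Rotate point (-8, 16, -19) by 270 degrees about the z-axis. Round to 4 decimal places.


x' = -8*cos(270) - 16*sin(270) = 16
y' = -8*sin(270) + 16*cos(270) = 8
z' = -19

(16, 8, -19)


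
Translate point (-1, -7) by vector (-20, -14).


Translation: (x+dx, y+dy) = (-1+-20, -7+-14) = (-21, -21)

(-21, -21)


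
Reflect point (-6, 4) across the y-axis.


Reflection across y-axis: (x, y) -> (-x, y)
(-6, 4) -> (6, 4)

(6, 4)


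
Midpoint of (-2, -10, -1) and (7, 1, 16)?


Midpoint = ((-2+7)/2, (-10+1)/2, (-1+16)/2) = (2.5, -4.5, 7.5)

(2.5, -4.5, 7.5)


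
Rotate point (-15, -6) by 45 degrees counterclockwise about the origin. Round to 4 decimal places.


x' = -15*cos(45) - -6*sin(45) = -6.364
y' = -15*sin(45) + -6*cos(45) = -14.8492

(-6.364, -14.8492)


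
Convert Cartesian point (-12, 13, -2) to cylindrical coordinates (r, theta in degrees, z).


r = sqrt((-12)^2 + 13^2) = 17.6918
theta = atan2(13, -12) = 132.7094 deg
z = -2

r = 17.6918, theta = 132.7094 deg, z = -2


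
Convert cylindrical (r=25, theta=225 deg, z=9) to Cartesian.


x = 25 * cos(225) = -17.6777
y = 25 * sin(225) = -17.6777
z = 9

(-17.6777, -17.6777, 9)


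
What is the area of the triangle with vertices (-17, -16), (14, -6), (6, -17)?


Area = |x1(y2-y3) + x2(y3-y1) + x3(y1-y2)| / 2
= |-17*(-6--17) + 14*(-17--16) + 6*(-16--6)| / 2
= 130.5

130.5


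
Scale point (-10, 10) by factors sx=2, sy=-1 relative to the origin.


Scaling: (x*sx, y*sy) = (-10*2, 10*-1) = (-20, -10)

(-20, -10)


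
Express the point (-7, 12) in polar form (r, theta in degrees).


r = sqrt((-7)^2 + 12^2) = 13.8924
theta = atan2(12, -7) = 120.2564 degrees

r = 13.8924, theta = 120.2564 degrees


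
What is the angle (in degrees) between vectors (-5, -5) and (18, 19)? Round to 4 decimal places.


dot = -5*18 + -5*19 = -185
|u| = 7.0711, |v| = 26.1725
cos(angle) = -0.9996
angle = 178.4518 degrees

178.4518 degrees


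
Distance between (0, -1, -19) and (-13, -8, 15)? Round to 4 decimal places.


d = sqrt((-13-0)^2 + (-8--1)^2 + (15--19)^2) = 37.0675

37.0675


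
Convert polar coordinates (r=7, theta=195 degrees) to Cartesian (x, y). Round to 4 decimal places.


x = 7 * cos(195) = -6.7615
y = 7 * sin(195) = -1.8117

(-6.7615, -1.8117)


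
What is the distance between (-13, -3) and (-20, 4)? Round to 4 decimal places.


d = sqrt((-20--13)^2 + (4--3)^2) = 9.8995

9.8995


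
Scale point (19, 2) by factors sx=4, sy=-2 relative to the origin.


Scaling: (x*sx, y*sy) = (19*4, 2*-2) = (76, -4)

(76, -4)


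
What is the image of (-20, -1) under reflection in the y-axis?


Reflection across y-axis: (x, y) -> (-x, y)
(-20, -1) -> (20, -1)

(20, -1)


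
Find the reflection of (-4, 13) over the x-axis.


Reflection across x-axis: (x, y) -> (x, -y)
(-4, 13) -> (-4, -13)

(-4, -13)


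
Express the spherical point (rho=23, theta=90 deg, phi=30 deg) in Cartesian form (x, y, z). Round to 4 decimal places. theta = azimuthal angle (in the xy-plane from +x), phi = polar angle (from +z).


x = 23 * sin(30) * cos(90) = 0
y = 23 * sin(30) * sin(90) = 11.5
z = 23 * cos(30) = 19.9186

(0, 11.5, 19.9186)


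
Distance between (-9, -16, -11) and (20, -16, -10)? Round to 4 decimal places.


d = sqrt((20--9)^2 + (-16--16)^2 + (-10--11)^2) = 29.0172

29.0172


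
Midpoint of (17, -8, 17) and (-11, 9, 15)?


Midpoint = ((17+-11)/2, (-8+9)/2, (17+15)/2) = (3, 0.5, 16)

(3, 0.5, 16)


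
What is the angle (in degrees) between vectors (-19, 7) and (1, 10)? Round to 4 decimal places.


dot = -19*1 + 7*10 = 51
|u| = 20.2485, |v| = 10.0499
cos(angle) = 0.2506
angle = 75.4857 degrees

75.4857 degrees


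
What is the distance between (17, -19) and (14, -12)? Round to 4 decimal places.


d = sqrt((14-17)^2 + (-12--19)^2) = 7.6158

7.6158


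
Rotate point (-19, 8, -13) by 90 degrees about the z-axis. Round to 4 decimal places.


x' = -19*cos(90) - 8*sin(90) = -8
y' = -19*sin(90) + 8*cos(90) = -19
z' = -13

(-8, -19, -13)


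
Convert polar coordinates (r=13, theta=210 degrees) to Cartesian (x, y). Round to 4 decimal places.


x = 13 * cos(210) = -11.2583
y = 13 * sin(210) = -6.5

(-11.2583, -6.5)


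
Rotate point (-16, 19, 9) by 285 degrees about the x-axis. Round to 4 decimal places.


x' = -16
y' = 19*cos(285) - 9*sin(285) = 13.6109
z' = 19*sin(285) + 9*cos(285) = -16.0232

(-16, 13.6109, -16.0232)


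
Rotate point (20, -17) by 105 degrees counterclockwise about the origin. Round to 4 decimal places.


x' = 20*cos(105) - -17*sin(105) = 11.2444
y' = 20*sin(105) + -17*cos(105) = 23.7184

(11.2444, 23.7184)


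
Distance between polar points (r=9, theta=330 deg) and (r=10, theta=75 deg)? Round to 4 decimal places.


d = sqrt(r1^2 + r2^2 - 2*r1*r2*cos(t2-t1))
d = sqrt(9^2 + 10^2 - 2*9*10*cos(75-330)) = 15.086

15.086


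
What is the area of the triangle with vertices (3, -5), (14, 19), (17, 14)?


Area = |x1(y2-y3) + x2(y3-y1) + x3(y1-y2)| / 2
= |3*(19-14) + 14*(14--5) + 17*(-5-19)| / 2
= 63.5

63.5


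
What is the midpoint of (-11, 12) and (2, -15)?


Midpoint = ((-11+2)/2, (12+-15)/2) = (-4.5, -1.5)

(-4.5, -1.5)


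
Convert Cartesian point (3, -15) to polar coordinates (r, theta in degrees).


r = sqrt(3^2 + (-15)^2) = 15.2971
theta = atan2(-15, 3) = 281.3099 degrees

r = 15.2971, theta = 281.3099 degrees


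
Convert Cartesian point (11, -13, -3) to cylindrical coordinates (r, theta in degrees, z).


r = sqrt(11^2 + (-13)^2) = 17.0294
theta = atan2(-13, 11) = 310.2364 deg
z = -3

r = 17.0294, theta = 310.2364 deg, z = -3


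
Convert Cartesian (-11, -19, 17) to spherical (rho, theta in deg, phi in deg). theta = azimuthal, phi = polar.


rho = sqrt((-11)^2 + (-19)^2 + 17^2) = 27.7669
theta = atan2(-19, -11) = 239.9314 deg
phi = acos(17/27.7669) = 52.2484 deg

rho = 27.7669, theta = 239.9314 deg, phi = 52.2484 deg


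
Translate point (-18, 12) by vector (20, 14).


Translation: (x+dx, y+dy) = (-18+20, 12+14) = (2, 26)

(2, 26)


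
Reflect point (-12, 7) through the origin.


Reflection through origin: (x, y) -> (-x, -y)
(-12, 7) -> (12, -7)

(12, -7)


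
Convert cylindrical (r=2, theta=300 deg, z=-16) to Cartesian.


x = 2 * cos(300) = 1
y = 2 * sin(300) = -1.7321
z = -16

(1, -1.7321, -16)


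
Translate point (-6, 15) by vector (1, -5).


Translation: (x+dx, y+dy) = (-6+1, 15+-5) = (-5, 10)

(-5, 10)


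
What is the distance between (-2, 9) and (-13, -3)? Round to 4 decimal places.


d = sqrt((-13--2)^2 + (-3-9)^2) = 16.2788

16.2788


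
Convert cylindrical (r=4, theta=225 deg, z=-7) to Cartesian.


x = 4 * cos(225) = -2.8284
y = 4 * sin(225) = -2.8284
z = -7

(-2.8284, -2.8284, -7)


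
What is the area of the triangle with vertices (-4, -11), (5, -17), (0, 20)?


Area = |x1(y2-y3) + x2(y3-y1) + x3(y1-y2)| / 2
= |-4*(-17-20) + 5*(20--11) + 0*(-11--17)| / 2
= 151.5

151.5


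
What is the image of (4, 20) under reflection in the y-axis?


Reflection across y-axis: (x, y) -> (-x, y)
(4, 20) -> (-4, 20)

(-4, 20)


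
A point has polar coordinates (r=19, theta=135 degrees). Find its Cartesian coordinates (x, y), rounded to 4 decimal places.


x = 19 * cos(135) = -13.435
y = 19 * sin(135) = 13.435

(-13.435, 13.435)


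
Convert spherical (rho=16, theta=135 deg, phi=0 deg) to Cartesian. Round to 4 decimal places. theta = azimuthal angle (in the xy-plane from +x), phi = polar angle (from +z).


x = 16 * sin(0) * cos(135) = 0
y = 16 * sin(0) * sin(135) = 0
z = 16 * cos(0) = 16

(0, 0, 16)


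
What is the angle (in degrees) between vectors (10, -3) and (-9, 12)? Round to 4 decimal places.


dot = 10*-9 + -3*12 = -126
|u| = 10.4403, |v| = 15
cos(angle) = -0.8046
angle = 143.5691 degrees

143.5691 degrees


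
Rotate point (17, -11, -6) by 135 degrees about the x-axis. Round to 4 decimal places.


x' = 17
y' = -11*cos(135) - -6*sin(135) = 12.0208
z' = -11*sin(135) + -6*cos(135) = -3.5355

(17, 12.0208, -3.5355)


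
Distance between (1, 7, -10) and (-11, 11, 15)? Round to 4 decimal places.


d = sqrt((-11-1)^2 + (11-7)^2 + (15--10)^2) = 28.0179

28.0179


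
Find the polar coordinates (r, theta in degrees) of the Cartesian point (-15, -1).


r = sqrt((-15)^2 + (-1)^2) = 15.0333
theta = atan2(-1, -15) = 183.8141 degrees

r = 15.0333, theta = 183.8141 degrees


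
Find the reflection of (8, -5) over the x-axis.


Reflection across x-axis: (x, y) -> (x, -y)
(8, -5) -> (8, 5)

(8, 5)


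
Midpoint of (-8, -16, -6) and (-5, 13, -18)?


Midpoint = ((-8+-5)/2, (-16+13)/2, (-6+-18)/2) = (-6.5, -1.5, -12)

(-6.5, -1.5, -12)


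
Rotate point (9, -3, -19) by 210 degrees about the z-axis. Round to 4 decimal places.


x' = 9*cos(210) - -3*sin(210) = -9.2942
y' = 9*sin(210) + -3*cos(210) = -1.9019
z' = -19

(-9.2942, -1.9019, -19)


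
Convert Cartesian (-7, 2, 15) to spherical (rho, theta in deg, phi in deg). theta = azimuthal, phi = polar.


rho = sqrt((-7)^2 + 2^2 + 15^2) = 16.6733
theta = atan2(2, -7) = 164.0546 deg
phi = acos(15/16.6733) = 25.8892 deg

rho = 16.6733, theta = 164.0546 deg, phi = 25.8892 deg


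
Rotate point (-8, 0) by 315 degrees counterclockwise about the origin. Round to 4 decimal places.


x' = -8*cos(315) - 0*sin(315) = -5.6569
y' = -8*sin(315) + 0*cos(315) = 5.6569

(-5.6569, 5.6569)


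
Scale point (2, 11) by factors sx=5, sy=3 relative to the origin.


Scaling: (x*sx, y*sy) = (2*5, 11*3) = (10, 33)

(10, 33)


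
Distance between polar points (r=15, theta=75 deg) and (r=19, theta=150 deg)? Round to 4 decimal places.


d = sqrt(r1^2 + r2^2 - 2*r1*r2*cos(t2-t1))
d = sqrt(15^2 + 19^2 - 2*15*19*cos(150-75)) = 20.9398

20.9398


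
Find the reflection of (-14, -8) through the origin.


Reflection through origin: (x, y) -> (-x, -y)
(-14, -8) -> (14, 8)

(14, 8)


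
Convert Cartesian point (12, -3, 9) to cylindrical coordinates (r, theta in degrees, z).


r = sqrt(12^2 + (-3)^2) = 12.3693
theta = atan2(-3, 12) = 345.9638 deg
z = 9

r = 12.3693, theta = 345.9638 deg, z = 9


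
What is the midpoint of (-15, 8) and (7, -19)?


Midpoint = ((-15+7)/2, (8+-19)/2) = (-4, -5.5)

(-4, -5.5)


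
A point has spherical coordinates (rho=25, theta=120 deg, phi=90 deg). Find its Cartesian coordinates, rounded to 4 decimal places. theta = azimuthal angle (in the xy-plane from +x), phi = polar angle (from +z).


x = 25 * sin(90) * cos(120) = -12.5
y = 25 * sin(90) * sin(120) = 21.6506
z = 25 * cos(90) = 0

(-12.5, 21.6506, 0)


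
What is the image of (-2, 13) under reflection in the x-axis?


Reflection across x-axis: (x, y) -> (x, -y)
(-2, 13) -> (-2, -13)

(-2, -13)


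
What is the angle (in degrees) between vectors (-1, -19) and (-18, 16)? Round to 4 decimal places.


dot = -1*-18 + -19*16 = -286
|u| = 19.0263, |v| = 24.0832
cos(angle) = -0.6242
angle = 128.6208 degrees

128.6208 degrees


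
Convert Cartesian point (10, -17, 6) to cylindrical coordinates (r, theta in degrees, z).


r = sqrt(10^2 + (-17)^2) = 19.7231
theta = atan2(-17, 10) = 300.4655 deg
z = 6

r = 19.7231, theta = 300.4655 deg, z = 6


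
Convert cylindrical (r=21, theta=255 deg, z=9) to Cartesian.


x = 21 * cos(255) = -5.4352
y = 21 * sin(255) = -20.2844
z = 9

(-5.4352, -20.2844, 9)


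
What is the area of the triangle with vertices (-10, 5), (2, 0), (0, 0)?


Area = |x1(y2-y3) + x2(y3-y1) + x3(y1-y2)| / 2
= |-10*(0-0) + 2*(0-5) + 0*(5-0)| / 2
= 5

5


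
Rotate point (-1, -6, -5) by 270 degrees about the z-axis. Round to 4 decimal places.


x' = -1*cos(270) - -6*sin(270) = -6
y' = -1*sin(270) + -6*cos(270) = 1
z' = -5

(-6, 1, -5)


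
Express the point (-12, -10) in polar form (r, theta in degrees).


r = sqrt((-12)^2 + (-10)^2) = 15.6205
theta = atan2(-10, -12) = 219.8056 degrees

r = 15.6205, theta = 219.8056 degrees


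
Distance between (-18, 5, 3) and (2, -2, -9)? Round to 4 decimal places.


d = sqrt((2--18)^2 + (-2-5)^2 + (-9-3)^2) = 24.3516

24.3516


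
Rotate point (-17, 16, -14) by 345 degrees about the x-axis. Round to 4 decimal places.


x' = -17
y' = 16*cos(345) - -14*sin(345) = 11.8313
z' = 16*sin(345) + -14*cos(345) = -17.6641

(-17, 11.8313, -17.6641)


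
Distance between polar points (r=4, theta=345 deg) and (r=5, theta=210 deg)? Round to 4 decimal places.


d = sqrt(r1^2 + r2^2 - 2*r1*r2*cos(t2-t1))
d = sqrt(4^2 + 5^2 - 2*4*5*cos(210-345)) = 8.3237

8.3237


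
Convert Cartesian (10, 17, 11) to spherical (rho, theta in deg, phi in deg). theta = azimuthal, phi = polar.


rho = sqrt(10^2 + 17^2 + 11^2) = 22.5832
theta = atan2(17, 10) = 59.5345 deg
phi = acos(11/22.5832) = 60.8506 deg

rho = 22.5832, theta = 59.5345 deg, phi = 60.8506 deg


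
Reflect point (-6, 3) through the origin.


Reflection through origin: (x, y) -> (-x, -y)
(-6, 3) -> (6, -3)

(6, -3)


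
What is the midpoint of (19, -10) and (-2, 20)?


Midpoint = ((19+-2)/2, (-10+20)/2) = (8.5, 5)

(8.5, 5)


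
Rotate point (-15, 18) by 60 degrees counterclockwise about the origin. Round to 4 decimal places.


x' = -15*cos(60) - 18*sin(60) = -23.0885
y' = -15*sin(60) + 18*cos(60) = -3.9904

(-23.0885, -3.9904)


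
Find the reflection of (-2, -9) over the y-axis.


Reflection across y-axis: (x, y) -> (-x, y)
(-2, -9) -> (2, -9)

(2, -9)


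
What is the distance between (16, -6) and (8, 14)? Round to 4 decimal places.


d = sqrt((8-16)^2 + (14--6)^2) = 21.5407

21.5407


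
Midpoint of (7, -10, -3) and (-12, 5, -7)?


Midpoint = ((7+-12)/2, (-10+5)/2, (-3+-7)/2) = (-2.5, -2.5, -5)

(-2.5, -2.5, -5)


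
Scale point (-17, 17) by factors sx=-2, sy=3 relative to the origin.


Scaling: (x*sx, y*sy) = (-17*-2, 17*3) = (34, 51)

(34, 51)


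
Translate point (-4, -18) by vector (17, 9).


Translation: (x+dx, y+dy) = (-4+17, -18+9) = (13, -9)

(13, -9)


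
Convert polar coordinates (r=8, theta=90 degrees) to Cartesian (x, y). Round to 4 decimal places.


x = 8 * cos(90) = 0
y = 8 * sin(90) = 8

(0, 8)


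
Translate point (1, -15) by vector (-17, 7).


Translation: (x+dx, y+dy) = (1+-17, -15+7) = (-16, -8)

(-16, -8)


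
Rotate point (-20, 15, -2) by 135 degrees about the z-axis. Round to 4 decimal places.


x' = -20*cos(135) - 15*sin(135) = 3.5355
y' = -20*sin(135) + 15*cos(135) = -24.7487
z' = -2

(3.5355, -24.7487, -2)


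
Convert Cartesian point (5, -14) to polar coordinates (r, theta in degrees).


r = sqrt(5^2 + (-14)^2) = 14.8661
theta = atan2(-14, 5) = 289.6538 degrees

r = 14.8661, theta = 289.6538 degrees


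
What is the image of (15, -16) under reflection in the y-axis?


Reflection across y-axis: (x, y) -> (-x, y)
(15, -16) -> (-15, -16)

(-15, -16)


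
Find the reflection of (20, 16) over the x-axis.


Reflection across x-axis: (x, y) -> (x, -y)
(20, 16) -> (20, -16)

(20, -16)
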